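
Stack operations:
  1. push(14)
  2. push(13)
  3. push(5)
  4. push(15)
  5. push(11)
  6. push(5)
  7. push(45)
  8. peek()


push(14) -> [14]
push(13) -> [14, 13]
push(5) -> [14, 13, 5]
push(15) -> [14, 13, 5, 15]
push(11) -> [14, 13, 5, 15, 11]
push(5) -> [14, 13, 5, 15, 11, 5]
push(45) -> [14, 13, 5, 15, 11, 5, 45]
peek()->45

Final stack: [14, 13, 5, 15, 11, 5, 45]


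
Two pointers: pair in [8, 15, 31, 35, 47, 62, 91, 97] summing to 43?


lo=0(8)+hi=7(97)=105
lo=0(8)+hi=6(91)=99
lo=0(8)+hi=5(62)=70
lo=0(8)+hi=4(47)=55
lo=0(8)+hi=3(35)=43

Yes: 8+35=43


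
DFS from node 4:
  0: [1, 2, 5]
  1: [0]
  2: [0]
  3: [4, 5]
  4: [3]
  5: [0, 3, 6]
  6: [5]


Visit 4, push [3]
Visit 3, push [5]
Visit 5, push [6, 0]
Visit 0, push [2, 1]
Visit 1, push []
Visit 2, push []
Visit 6, push []

DFS order: [4, 3, 5, 0, 1, 2, 6]


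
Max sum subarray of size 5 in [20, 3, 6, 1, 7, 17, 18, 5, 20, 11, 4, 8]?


[0:5]: 37
[1:6]: 34
[2:7]: 49
[3:8]: 48
[4:9]: 67
[5:10]: 71
[6:11]: 58
[7:12]: 48

Max: 71 at [5:10]


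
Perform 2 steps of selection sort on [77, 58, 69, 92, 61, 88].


Initial: [77, 58, 69, 92, 61, 88]
Step 1: min=58 at 1
  Swap: [58, 77, 69, 92, 61, 88]
Step 2: min=61 at 4
  Swap: [58, 61, 69, 92, 77, 88]

After 2 steps: [58, 61, 69, 92, 77, 88]


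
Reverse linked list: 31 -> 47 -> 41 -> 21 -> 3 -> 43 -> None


Step 1: curr=31, set curr.next=prev(None) | reversed so far: 31
Step 2: curr=47, set curr.next=prev(31) | reversed so far: 47 -> 31
Step 3: curr=41, set curr.next=prev(47) | reversed so far: 41 -> 47 -> 31
Step 4: curr=21, set curr.next=prev(41) | reversed so far: 21 -> 41 -> 47 -> 31
Step 5: curr=3, set curr.next=prev(21) | reversed so far: 3 -> 21 -> 41 -> 47 -> 31
Step 6: curr=43, set curr.next=prev(3) | reversed so far: 43 -> 3 -> 21 -> 41 -> 47 -> 31

43 -> 3 -> 21 -> 41 -> 47 -> 31 -> None


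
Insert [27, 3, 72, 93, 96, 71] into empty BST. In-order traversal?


Insert 27: root
Insert 3: L from 27
Insert 72: R from 27
Insert 93: R from 27 -> R from 72
Insert 96: R from 27 -> R from 72 -> R from 93
Insert 71: R from 27 -> L from 72

In-order: [3, 27, 71, 72, 93, 96]


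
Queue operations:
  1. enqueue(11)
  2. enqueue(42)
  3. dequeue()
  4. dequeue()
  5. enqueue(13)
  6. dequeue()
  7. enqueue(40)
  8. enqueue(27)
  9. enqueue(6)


enqueue(11) -> [11]
enqueue(42) -> [11, 42]
dequeue()->11, [42]
dequeue()->42, []
enqueue(13) -> [13]
dequeue()->13, []
enqueue(40) -> [40]
enqueue(27) -> [40, 27]
enqueue(6) -> [40, 27, 6]

Final queue: [40, 27, 6]


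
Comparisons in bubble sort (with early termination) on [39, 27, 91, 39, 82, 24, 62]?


Algorithm: bubble sort (with early termination)
Input: [39, 27, 91, 39, 82, 24, 62]
Sorted: [24, 27, 39, 39, 62, 82, 91]

21


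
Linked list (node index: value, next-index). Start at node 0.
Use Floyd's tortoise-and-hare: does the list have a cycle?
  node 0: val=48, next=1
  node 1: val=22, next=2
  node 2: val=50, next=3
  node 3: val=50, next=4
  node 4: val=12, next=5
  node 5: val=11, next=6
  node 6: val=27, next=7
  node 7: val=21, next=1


Floyd's tortoise (slow, +1) and hare (fast, +2):
  init: slow=0, fast=0
  step 1: slow=1, fast=2
  step 2: slow=2, fast=4
  step 3: slow=3, fast=6
  step 4: slow=4, fast=1
  step 5: slow=5, fast=3
  step 6: slow=6, fast=5
  step 7: slow=7, fast=7
  slow == fast at node 7: cycle detected

Cycle: yes


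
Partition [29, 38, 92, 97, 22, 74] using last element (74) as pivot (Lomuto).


Pivot: 74
  29 <= 74: advance i (no swap)
  38 <= 74: advance i (no swap)
  22 <= 74: swap -> [29, 38, 22, 97, 92, 74]
Place pivot at 3: [29, 38, 22, 74, 92, 97]

Partitioned: [29, 38, 22, 74, 92, 97]


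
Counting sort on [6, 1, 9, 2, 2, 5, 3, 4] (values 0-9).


Input: [6, 1, 9, 2, 2, 5, 3, 4]
Counts: [0, 1, 2, 1, 1, 1, 1, 0, 0, 1]

Sorted: [1, 2, 2, 3, 4, 5, 6, 9]


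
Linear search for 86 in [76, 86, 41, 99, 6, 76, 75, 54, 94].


i=0: 76!=86
i=1: 86==86 found!

Found at 1, 2 comps


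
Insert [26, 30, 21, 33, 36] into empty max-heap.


Insert 26: [26]
Insert 30: [30, 26]
Insert 21: [30, 26, 21]
Insert 33: [33, 30, 21, 26]
Insert 36: [36, 33, 21, 26, 30]

Final heap: [36, 33, 21, 26, 30]


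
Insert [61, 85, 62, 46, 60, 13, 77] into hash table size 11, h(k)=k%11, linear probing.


Insert 61: h=6 -> slot 6
Insert 85: h=8 -> slot 8
Insert 62: h=7 -> slot 7
Insert 46: h=2 -> slot 2
Insert 60: h=5 -> slot 5
Insert 13: h=2, 1 probes -> slot 3
Insert 77: h=0 -> slot 0

Table: [77, None, 46, 13, None, 60, 61, 62, 85, None, None]


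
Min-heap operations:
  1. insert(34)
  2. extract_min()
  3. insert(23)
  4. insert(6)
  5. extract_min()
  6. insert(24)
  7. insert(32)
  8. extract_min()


insert(34) -> [34]
extract_min()->34, []
insert(23) -> [23]
insert(6) -> [6, 23]
extract_min()->6, [23]
insert(24) -> [23, 24]
insert(32) -> [23, 24, 32]
extract_min()->23, [24, 32]

Final heap: [24, 32]


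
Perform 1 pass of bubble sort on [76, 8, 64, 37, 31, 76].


Initial: [76, 8, 64, 37, 31, 76]
Pass 1: [8, 64, 37, 31, 76, 76] (4 swaps)

After 1 pass: [8, 64, 37, 31, 76, 76]


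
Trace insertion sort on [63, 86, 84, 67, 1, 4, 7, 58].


Initial: [63, 86, 84, 67, 1, 4, 7, 58]
Insert 86: [63, 86, 84, 67, 1, 4, 7, 58]
Insert 84: [63, 84, 86, 67, 1, 4, 7, 58]
Insert 67: [63, 67, 84, 86, 1, 4, 7, 58]
Insert 1: [1, 63, 67, 84, 86, 4, 7, 58]
Insert 4: [1, 4, 63, 67, 84, 86, 7, 58]
Insert 7: [1, 4, 7, 63, 67, 84, 86, 58]
Insert 58: [1, 4, 7, 58, 63, 67, 84, 86]

Sorted: [1, 4, 7, 58, 63, 67, 84, 86]


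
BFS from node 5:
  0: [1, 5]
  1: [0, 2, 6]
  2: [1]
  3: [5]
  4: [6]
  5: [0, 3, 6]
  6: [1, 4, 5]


Visit 5, enqueue [0, 3, 6]
Visit 0, enqueue [1]
Visit 3, enqueue []
Visit 6, enqueue [4]
Visit 1, enqueue [2]
Visit 4, enqueue []
Visit 2, enqueue []

BFS order: [5, 0, 3, 6, 1, 4, 2]


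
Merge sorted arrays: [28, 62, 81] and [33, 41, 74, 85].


Take 28 from A
Take 33 from B
Take 41 from B
Take 62 from A
Take 74 from B
Take 81 from A

Merged: [28, 33, 41, 62, 74, 81, 85]


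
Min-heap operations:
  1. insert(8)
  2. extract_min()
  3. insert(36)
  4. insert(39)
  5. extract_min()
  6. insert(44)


insert(8) -> [8]
extract_min()->8, []
insert(36) -> [36]
insert(39) -> [36, 39]
extract_min()->36, [39]
insert(44) -> [39, 44]

Final heap: [39, 44]


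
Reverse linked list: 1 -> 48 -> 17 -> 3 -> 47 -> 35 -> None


Step 1: curr=1, set curr.next=prev(None) | reversed so far: 1
Step 2: curr=48, set curr.next=prev(1) | reversed so far: 48 -> 1
Step 3: curr=17, set curr.next=prev(48) | reversed so far: 17 -> 48 -> 1
Step 4: curr=3, set curr.next=prev(17) | reversed so far: 3 -> 17 -> 48 -> 1
Step 5: curr=47, set curr.next=prev(3) | reversed so far: 47 -> 3 -> 17 -> 48 -> 1
Step 6: curr=35, set curr.next=prev(47) | reversed so far: 35 -> 47 -> 3 -> 17 -> 48 -> 1

35 -> 47 -> 3 -> 17 -> 48 -> 1 -> None


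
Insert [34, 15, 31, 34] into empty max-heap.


Insert 34: [34]
Insert 15: [34, 15]
Insert 31: [34, 15, 31]
Insert 34: [34, 34, 31, 15]

Final heap: [34, 34, 31, 15]


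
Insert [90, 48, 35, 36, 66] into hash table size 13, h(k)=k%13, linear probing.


Insert 90: h=12 -> slot 12
Insert 48: h=9 -> slot 9
Insert 35: h=9, 1 probes -> slot 10
Insert 36: h=10, 1 probes -> slot 11
Insert 66: h=1 -> slot 1

Table: [None, 66, None, None, None, None, None, None, None, 48, 35, 36, 90]


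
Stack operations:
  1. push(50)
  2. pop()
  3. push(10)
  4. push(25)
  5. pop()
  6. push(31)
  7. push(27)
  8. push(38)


push(50) -> [50]
pop()->50, []
push(10) -> [10]
push(25) -> [10, 25]
pop()->25, [10]
push(31) -> [10, 31]
push(27) -> [10, 31, 27]
push(38) -> [10, 31, 27, 38]

Final stack: [10, 31, 27, 38]


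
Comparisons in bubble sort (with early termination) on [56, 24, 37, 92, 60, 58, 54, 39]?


Algorithm: bubble sort (with early termination)
Input: [56, 24, 37, 92, 60, 58, 54, 39]
Sorted: [24, 37, 39, 54, 56, 58, 60, 92]

27


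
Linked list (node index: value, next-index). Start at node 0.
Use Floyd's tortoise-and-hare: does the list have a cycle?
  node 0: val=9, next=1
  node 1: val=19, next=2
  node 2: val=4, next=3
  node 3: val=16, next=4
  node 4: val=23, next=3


Floyd's tortoise (slow, +1) and hare (fast, +2):
  init: slow=0, fast=0
  step 1: slow=1, fast=2
  step 2: slow=2, fast=4
  step 3: slow=3, fast=4
  step 4: slow=4, fast=4
  slow == fast at node 4: cycle detected

Cycle: yes


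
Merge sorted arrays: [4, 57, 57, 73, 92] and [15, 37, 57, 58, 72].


Take 4 from A
Take 15 from B
Take 37 from B
Take 57 from A
Take 57 from A
Take 57 from B
Take 58 from B
Take 72 from B

Merged: [4, 15, 37, 57, 57, 57, 58, 72, 73, 92]


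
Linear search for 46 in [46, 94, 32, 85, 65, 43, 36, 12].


i=0: 46==46 found!

Found at 0, 1 comps


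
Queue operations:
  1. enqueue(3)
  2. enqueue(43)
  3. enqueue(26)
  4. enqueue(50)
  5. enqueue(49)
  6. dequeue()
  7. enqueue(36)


enqueue(3) -> [3]
enqueue(43) -> [3, 43]
enqueue(26) -> [3, 43, 26]
enqueue(50) -> [3, 43, 26, 50]
enqueue(49) -> [3, 43, 26, 50, 49]
dequeue()->3, [43, 26, 50, 49]
enqueue(36) -> [43, 26, 50, 49, 36]

Final queue: [43, 26, 50, 49, 36]


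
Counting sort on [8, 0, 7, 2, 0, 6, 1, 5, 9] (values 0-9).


Input: [8, 0, 7, 2, 0, 6, 1, 5, 9]
Counts: [2, 1, 1, 0, 0, 1, 1, 1, 1, 1]

Sorted: [0, 0, 1, 2, 5, 6, 7, 8, 9]


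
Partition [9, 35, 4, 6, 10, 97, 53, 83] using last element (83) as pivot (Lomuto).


Pivot: 83
  9 <= 83: advance i (no swap)
  35 <= 83: advance i (no swap)
  4 <= 83: advance i (no swap)
  6 <= 83: advance i (no swap)
  10 <= 83: advance i (no swap)
  53 <= 83: swap -> [9, 35, 4, 6, 10, 53, 97, 83]
Place pivot at 6: [9, 35, 4, 6, 10, 53, 83, 97]

Partitioned: [9, 35, 4, 6, 10, 53, 83, 97]


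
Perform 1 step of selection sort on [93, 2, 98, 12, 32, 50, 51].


Initial: [93, 2, 98, 12, 32, 50, 51]
Step 1: min=2 at 1
  Swap: [2, 93, 98, 12, 32, 50, 51]

After 1 step: [2, 93, 98, 12, 32, 50, 51]


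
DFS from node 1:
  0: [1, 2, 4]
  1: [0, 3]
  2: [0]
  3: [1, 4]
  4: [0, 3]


Visit 1, push [3, 0]
Visit 0, push [4, 2]
Visit 2, push []
Visit 4, push [3]
Visit 3, push []

DFS order: [1, 0, 2, 4, 3]


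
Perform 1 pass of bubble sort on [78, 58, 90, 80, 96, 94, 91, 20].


Initial: [78, 58, 90, 80, 96, 94, 91, 20]
Pass 1: [58, 78, 80, 90, 94, 91, 20, 96] (5 swaps)

After 1 pass: [58, 78, 80, 90, 94, 91, 20, 96]


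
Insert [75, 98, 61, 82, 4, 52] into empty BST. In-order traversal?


Insert 75: root
Insert 98: R from 75
Insert 61: L from 75
Insert 82: R from 75 -> L from 98
Insert 4: L from 75 -> L from 61
Insert 52: L from 75 -> L from 61 -> R from 4

In-order: [4, 52, 61, 75, 82, 98]


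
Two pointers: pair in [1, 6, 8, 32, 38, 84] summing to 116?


lo=0(1)+hi=5(84)=85
lo=1(6)+hi=5(84)=90
lo=2(8)+hi=5(84)=92
lo=3(32)+hi=5(84)=116

Yes: 32+84=116


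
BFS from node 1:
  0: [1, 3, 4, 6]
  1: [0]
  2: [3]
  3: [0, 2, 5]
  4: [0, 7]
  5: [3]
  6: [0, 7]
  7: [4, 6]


Visit 1, enqueue [0]
Visit 0, enqueue [3, 4, 6]
Visit 3, enqueue [2, 5]
Visit 4, enqueue [7]
Visit 6, enqueue []
Visit 2, enqueue []
Visit 5, enqueue []
Visit 7, enqueue []

BFS order: [1, 0, 3, 4, 6, 2, 5, 7]


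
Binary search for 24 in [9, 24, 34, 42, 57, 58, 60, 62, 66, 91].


Step 1: lo=0, hi=9, mid=4, val=57
Step 2: lo=0, hi=3, mid=1, val=24

Found at index 1


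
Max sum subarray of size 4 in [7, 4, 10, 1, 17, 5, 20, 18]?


[0:4]: 22
[1:5]: 32
[2:6]: 33
[3:7]: 43
[4:8]: 60

Max: 60 at [4:8]


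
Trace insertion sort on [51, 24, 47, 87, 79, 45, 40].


Initial: [51, 24, 47, 87, 79, 45, 40]
Insert 24: [24, 51, 47, 87, 79, 45, 40]
Insert 47: [24, 47, 51, 87, 79, 45, 40]
Insert 87: [24, 47, 51, 87, 79, 45, 40]
Insert 79: [24, 47, 51, 79, 87, 45, 40]
Insert 45: [24, 45, 47, 51, 79, 87, 40]
Insert 40: [24, 40, 45, 47, 51, 79, 87]

Sorted: [24, 40, 45, 47, 51, 79, 87]


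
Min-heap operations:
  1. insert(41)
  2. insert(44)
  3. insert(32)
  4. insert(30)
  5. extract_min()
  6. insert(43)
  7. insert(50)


insert(41) -> [41]
insert(44) -> [41, 44]
insert(32) -> [32, 44, 41]
insert(30) -> [30, 32, 41, 44]
extract_min()->30, [32, 44, 41]
insert(43) -> [32, 43, 41, 44]
insert(50) -> [32, 43, 41, 44, 50]

Final heap: [32, 43, 41, 44, 50]


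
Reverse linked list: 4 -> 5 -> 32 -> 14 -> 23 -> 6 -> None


Step 1: curr=4, set curr.next=prev(None) | reversed so far: 4
Step 2: curr=5, set curr.next=prev(4) | reversed so far: 5 -> 4
Step 3: curr=32, set curr.next=prev(5) | reversed so far: 32 -> 5 -> 4
Step 4: curr=14, set curr.next=prev(32) | reversed so far: 14 -> 32 -> 5 -> 4
Step 5: curr=23, set curr.next=prev(14) | reversed so far: 23 -> 14 -> 32 -> 5 -> 4
Step 6: curr=6, set curr.next=prev(23) | reversed so far: 6 -> 23 -> 14 -> 32 -> 5 -> 4

6 -> 23 -> 14 -> 32 -> 5 -> 4 -> None


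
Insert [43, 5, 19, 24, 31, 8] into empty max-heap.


Insert 43: [43]
Insert 5: [43, 5]
Insert 19: [43, 5, 19]
Insert 24: [43, 24, 19, 5]
Insert 31: [43, 31, 19, 5, 24]
Insert 8: [43, 31, 19, 5, 24, 8]

Final heap: [43, 31, 19, 5, 24, 8]


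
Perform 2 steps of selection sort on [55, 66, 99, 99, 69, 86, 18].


Initial: [55, 66, 99, 99, 69, 86, 18]
Step 1: min=18 at 6
  Swap: [18, 66, 99, 99, 69, 86, 55]
Step 2: min=55 at 6
  Swap: [18, 55, 99, 99, 69, 86, 66]

After 2 steps: [18, 55, 99, 99, 69, 86, 66]


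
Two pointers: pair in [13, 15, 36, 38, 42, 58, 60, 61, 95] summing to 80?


lo=0(13)+hi=8(95)=108
lo=0(13)+hi=7(61)=74
lo=1(15)+hi=7(61)=76
lo=2(36)+hi=7(61)=97
lo=2(36)+hi=6(60)=96
lo=2(36)+hi=5(58)=94
lo=2(36)+hi=4(42)=78
lo=3(38)+hi=4(42)=80

Yes: 38+42=80


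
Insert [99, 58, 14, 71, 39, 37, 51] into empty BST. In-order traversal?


Insert 99: root
Insert 58: L from 99
Insert 14: L from 99 -> L from 58
Insert 71: L from 99 -> R from 58
Insert 39: L from 99 -> L from 58 -> R from 14
Insert 37: L from 99 -> L from 58 -> R from 14 -> L from 39
Insert 51: L from 99 -> L from 58 -> R from 14 -> R from 39

In-order: [14, 37, 39, 51, 58, 71, 99]


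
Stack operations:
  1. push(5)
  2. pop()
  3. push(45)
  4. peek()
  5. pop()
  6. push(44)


push(5) -> [5]
pop()->5, []
push(45) -> [45]
peek()->45
pop()->45, []
push(44) -> [44]

Final stack: [44]


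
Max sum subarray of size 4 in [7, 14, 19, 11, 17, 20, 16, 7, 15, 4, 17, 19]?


[0:4]: 51
[1:5]: 61
[2:6]: 67
[3:7]: 64
[4:8]: 60
[5:9]: 58
[6:10]: 42
[7:11]: 43
[8:12]: 55

Max: 67 at [2:6]


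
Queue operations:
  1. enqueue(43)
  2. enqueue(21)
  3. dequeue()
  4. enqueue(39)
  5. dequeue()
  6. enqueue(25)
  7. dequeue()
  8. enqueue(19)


enqueue(43) -> [43]
enqueue(21) -> [43, 21]
dequeue()->43, [21]
enqueue(39) -> [21, 39]
dequeue()->21, [39]
enqueue(25) -> [39, 25]
dequeue()->39, [25]
enqueue(19) -> [25, 19]

Final queue: [25, 19]


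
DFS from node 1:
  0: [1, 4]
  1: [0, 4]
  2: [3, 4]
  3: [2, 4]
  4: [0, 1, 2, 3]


Visit 1, push [4, 0]
Visit 0, push [4]
Visit 4, push [3, 2]
Visit 2, push [3]
Visit 3, push []

DFS order: [1, 0, 4, 2, 3]


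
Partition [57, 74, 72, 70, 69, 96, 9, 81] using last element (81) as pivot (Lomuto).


Pivot: 81
  57 <= 81: advance i (no swap)
  74 <= 81: advance i (no swap)
  72 <= 81: advance i (no swap)
  70 <= 81: advance i (no swap)
  69 <= 81: advance i (no swap)
  9 <= 81: swap -> [57, 74, 72, 70, 69, 9, 96, 81]
Place pivot at 6: [57, 74, 72, 70, 69, 9, 81, 96]

Partitioned: [57, 74, 72, 70, 69, 9, 81, 96]


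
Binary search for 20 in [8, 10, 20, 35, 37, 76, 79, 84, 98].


Step 1: lo=0, hi=8, mid=4, val=37
Step 2: lo=0, hi=3, mid=1, val=10
Step 3: lo=2, hi=3, mid=2, val=20

Found at index 2


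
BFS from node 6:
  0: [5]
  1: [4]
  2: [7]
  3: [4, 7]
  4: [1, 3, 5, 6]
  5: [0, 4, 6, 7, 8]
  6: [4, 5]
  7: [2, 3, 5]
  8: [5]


Visit 6, enqueue [4, 5]
Visit 4, enqueue [1, 3]
Visit 5, enqueue [0, 7, 8]
Visit 1, enqueue []
Visit 3, enqueue []
Visit 0, enqueue []
Visit 7, enqueue [2]
Visit 8, enqueue []
Visit 2, enqueue []

BFS order: [6, 4, 5, 1, 3, 0, 7, 8, 2]


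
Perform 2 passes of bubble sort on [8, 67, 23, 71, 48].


Initial: [8, 67, 23, 71, 48]
Pass 1: [8, 23, 67, 48, 71] (2 swaps)
Pass 2: [8, 23, 48, 67, 71] (1 swaps)

After 2 passes: [8, 23, 48, 67, 71]


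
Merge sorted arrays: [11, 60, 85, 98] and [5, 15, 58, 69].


Take 5 from B
Take 11 from A
Take 15 from B
Take 58 from B
Take 60 from A
Take 69 from B

Merged: [5, 11, 15, 58, 60, 69, 85, 98]


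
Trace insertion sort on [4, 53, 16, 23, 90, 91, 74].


Initial: [4, 53, 16, 23, 90, 91, 74]
Insert 53: [4, 53, 16, 23, 90, 91, 74]
Insert 16: [4, 16, 53, 23, 90, 91, 74]
Insert 23: [4, 16, 23, 53, 90, 91, 74]
Insert 90: [4, 16, 23, 53, 90, 91, 74]
Insert 91: [4, 16, 23, 53, 90, 91, 74]
Insert 74: [4, 16, 23, 53, 74, 90, 91]

Sorted: [4, 16, 23, 53, 74, 90, 91]


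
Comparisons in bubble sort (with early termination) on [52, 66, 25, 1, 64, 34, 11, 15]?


Algorithm: bubble sort (with early termination)
Input: [52, 66, 25, 1, 64, 34, 11, 15]
Sorted: [1, 11, 15, 25, 34, 52, 64, 66]

27


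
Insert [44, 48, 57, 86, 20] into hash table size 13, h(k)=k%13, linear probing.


Insert 44: h=5 -> slot 5
Insert 48: h=9 -> slot 9
Insert 57: h=5, 1 probes -> slot 6
Insert 86: h=8 -> slot 8
Insert 20: h=7 -> slot 7

Table: [None, None, None, None, None, 44, 57, 20, 86, 48, None, None, None]


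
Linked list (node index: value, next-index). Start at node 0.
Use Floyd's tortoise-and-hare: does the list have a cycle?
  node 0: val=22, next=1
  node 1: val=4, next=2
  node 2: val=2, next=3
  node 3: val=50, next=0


Floyd's tortoise (slow, +1) and hare (fast, +2):
  init: slow=0, fast=0
  step 1: slow=1, fast=2
  step 2: slow=2, fast=0
  step 3: slow=3, fast=2
  step 4: slow=0, fast=0
  slow == fast at node 0: cycle detected

Cycle: yes


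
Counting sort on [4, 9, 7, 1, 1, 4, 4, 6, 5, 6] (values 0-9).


Input: [4, 9, 7, 1, 1, 4, 4, 6, 5, 6]
Counts: [0, 2, 0, 0, 3, 1, 2, 1, 0, 1]

Sorted: [1, 1, 4, 4, 4, 5, 6, 6, 7, 9]


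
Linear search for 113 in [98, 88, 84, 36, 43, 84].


i=0: 98!=113
i=1: 88!=113
i=2: 84!=113
i=3: 36!=113
i=4: 43!=113
i=5: 84!=113

Not found, 6 comps


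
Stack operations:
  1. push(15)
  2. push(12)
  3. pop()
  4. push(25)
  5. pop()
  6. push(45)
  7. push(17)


push(15) -> [15]
push(12) -> [15, 12]
pop()->12, [15]
push(25) -> [15, 25]
pop()->25, [15]
push(45) -> [15, 45]
push(17) -> [15, 45, 17]

Final stack: [15, 45, 17]


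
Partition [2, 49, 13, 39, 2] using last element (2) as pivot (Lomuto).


Pivot: 2
  2 <= 2: advance i (no swap)
Place pivot at 1: [2, 2, 13, 39, 49]

Partitioned: [2, 2, 13, 39, 49]


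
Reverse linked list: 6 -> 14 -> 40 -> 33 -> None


Step 1: curr=6, set curr.next=prev(None) | reversed so far: 6
Step 2: curr=14, set curr.next=prev(6) | reversed so far: 14 -> 6
Step 3: curr=40, set curr.next=prev(14) | reversed so far: 40 -> 14 -> 6
Step 4: curr=33, set curr.next=prev(40) | reversed so far: 33 -> 40 -> 14 -> 6

33 -> 40 -> 14 -> 6 -> None


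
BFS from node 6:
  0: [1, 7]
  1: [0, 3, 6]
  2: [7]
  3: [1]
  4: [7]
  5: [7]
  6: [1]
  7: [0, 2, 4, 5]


Visit 6, enqueue [1]
Visit 1, enqueue [0, 3]
Visit 0, enqueue [7]
Visit 3, enqueue []
Visit 7, enqueue [2, 4, 5]
Visit 2, enqueue []
Visit 4, enqueue []
Visit 5, enqueue []

BFS order: [6, 1, 0, 3, 7, 2, 4, 5]


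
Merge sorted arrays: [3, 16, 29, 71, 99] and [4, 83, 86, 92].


Take 3 from A
Take 4 from B
Take 16 from A
Take 29 from A
Take 71 from A
Take 83 from B
Take 86 from B
Take 92 from B

Merged: [3, 4, 16, 29, 71, 83, 86, 92, 99]


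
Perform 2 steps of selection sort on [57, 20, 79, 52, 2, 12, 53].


Initial: [57, 20, 79, 52, 2, 12, 53]
Step 1: min=2 at 4
  Swap: [2, 20, 79, 52, 57, 12, 53]
Step 2: min=12 at 5
  Swap: [2, 12, 79, 52, 57, 20, 53]

After 2 steps: [2, 12, 79, 52, 57, 20, 53]


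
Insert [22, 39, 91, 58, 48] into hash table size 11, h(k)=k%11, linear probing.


Insert 22: h=0 -> slot 0
Insert 39: h=6 -> slot 6
Insert 91: h=3 -> slot 3
Insert 58: h=3, 1 probes -> slot 4
Insert 48: h=4, 1 probes -> slot 5

Table: [22, None, None, 91, 58, 48, 39, None, None, None, None]


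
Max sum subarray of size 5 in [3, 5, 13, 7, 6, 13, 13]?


[0:5]: 34
[1:6]: 44
[2:7]: 52

Max: 52 at [2:7]


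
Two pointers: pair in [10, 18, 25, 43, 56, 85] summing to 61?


lo=0(10)+hi=5(85)=95
lo=0(10)+hi=4(56)=66
lo=0(10)+hi=3(43)=53
lo=1(18)+hi=3(43)=61

Yes: 18+43=61


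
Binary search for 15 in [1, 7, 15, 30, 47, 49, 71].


Step 1: lo=0, hi=6, mid=3, val=30
Step 2: lo=0, hi=2, mid=1, val=7
Step 3: lo=2, hi=2, mid=2, val=15

Found at index 2


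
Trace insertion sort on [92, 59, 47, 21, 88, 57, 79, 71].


Initial: [92, 59, 47, 21, 88, 57, 79, 71]
Insert 59: [59, 92, 47, 21, 88, 57, 79, 71]
Insert 47: [47, 59, 92, 21, 88, 57, 79, 71]
Insert 21: [21, 47, 59, 92, 88, 57, 79, 71]
Insert 88: [21, 47, 59, 88, 92, 57, 79, 71]
Insert 57: [21, 47, 57, 59, 88, 92, 79, 71]
Insert 79: [21, 47, 57, 59, 79, 88, 92, 71]
Insert 71: [21, 47, 57, 59, 71, 79, 88, 92]

Sorted: [21, 47, 57, 59, 71, 79, 88, 92]


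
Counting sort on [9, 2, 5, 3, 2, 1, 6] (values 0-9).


Input: [9, 2, 5, 3, 2, 1, 6]
Counts: [0, 1, 2, 1, 0, 1, 1, 0, 0, 1]

Sorted: [1, 2, 2, 3, 5, 6, 9]


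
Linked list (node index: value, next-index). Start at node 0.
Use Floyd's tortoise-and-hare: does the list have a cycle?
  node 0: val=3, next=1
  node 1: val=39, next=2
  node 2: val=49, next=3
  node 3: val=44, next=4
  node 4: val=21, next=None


Floyd's tortoise (slow, +1) and hare (fast, +2):
  init: slow=0, fast=0
  step 1: slow=1, fast=2
  step 2: slow=2, fast=4
  step 3: fast -> None, no cycle

Cycle: no


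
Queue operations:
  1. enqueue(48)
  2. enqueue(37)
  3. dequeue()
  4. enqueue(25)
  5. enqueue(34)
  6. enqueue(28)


enqueue(48) -> [48]
enqueue(37) -> [48, 37]
dequeue()->48, [37]
enqueue(25) -> [37, 25]
enqueue(34) -> [37, 25, 34]
enqueue(28) -> [37, 25, 34, 28]

Final queue: [37, 25, 34, 28]


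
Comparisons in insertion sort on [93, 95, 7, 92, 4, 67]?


Algorithm: insertion sort
Input: [93, 95, 7, 92, 4, 67]
Sorted: [4, 7, 67, 92, 93, 95]

14


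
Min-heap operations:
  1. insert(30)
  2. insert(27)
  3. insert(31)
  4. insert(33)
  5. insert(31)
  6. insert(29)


insert(30) -> [30]
insert(27) -> [27, 30]
insert(31) -> [27, 30, 31]
insert(33) -> [27, 30, 31, 33]
insert(31) -> [27, 30, 31, 33, 31]
insert(29) -> [27, 30, 29, 33, 31, 31]

Final heap: [27, 30, 29, 33, 31, 31]


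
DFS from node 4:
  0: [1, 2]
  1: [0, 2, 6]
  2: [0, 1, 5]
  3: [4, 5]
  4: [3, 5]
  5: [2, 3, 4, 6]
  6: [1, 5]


Visit 4, push [5, 3]
Visit 3, push [5]
Visit 5, push [6, 2]
Visit 2, push [1, 0]
Visit 0, push [1]
Visit 1, push [6]
Visit 6, push []

DFS order: [4, 3, 5, 2, 0, 1, 6]


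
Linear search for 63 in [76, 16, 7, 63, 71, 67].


i=0: 76!=63
i=1: 16!=63
i=2: 7!=63
i=3: 63==63 found!

Found at 3, 4 comps


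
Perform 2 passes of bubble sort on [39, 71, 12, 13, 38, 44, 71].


Initial: [39, 71, 12, 13, 38, 44, 71]
Pass 1: [39, 12, 13, 38, 44, 71, 71] (4 swaps)
Pass 2: [12, 13, 38, 39, 44, 71, 71] (3 swaps)

After 2 passes: [12, 13, 38, 39, 44, 71, 71]


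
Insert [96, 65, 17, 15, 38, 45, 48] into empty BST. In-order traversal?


Insert 96: root
Insert 65: L from 96
Insert 17: L from 96 -> L from 65
Insert 15: L from 96 -> L from 65 -> L from 17
Insert 38: L from 96 -> L from 65 -> R from 17
Insert 45: L from 96 -> L from 65 -> R from 17 -> R from 38
Insert 48: L from 96 -> L from 65 -> R from 17 -> R from 38 -> R from 45

In-order: [15, 17, 38, 45, 48, 65, 96]


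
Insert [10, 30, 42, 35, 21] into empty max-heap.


Insert 10: [10]
Insert 30: [30, 10]
Insert 42: [42, 10, 30]
Insert 35: [42, 35, 30, 10]
Insert 21: [42, 35, 30, 10, 21]

Final heap: [42, 35, 30, 10, 21]


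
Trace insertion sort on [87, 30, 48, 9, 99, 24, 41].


Initial: [87, 30, 48, 9, 99, 24, 41]
Insert 30: [30, 87, 48, 9, 99, 24, 41]
Insert 48: [30, 48, 87, 9, 99, 24, 41]
Insert 9: [9, 30, 48, 87, 99, 24, 41]
Insert 99: [9, 30, 48, 87, 99, 24, 41]
Insert 24: [9, 24, 30, 48, 87, 99, 41]
Insert 41: [9, 24, 30, 41, 48, 87, 99]

Sorted: [9, 24, 30, 41, 48, 87, 99]


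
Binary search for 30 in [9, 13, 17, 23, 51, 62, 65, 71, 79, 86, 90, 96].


Step 1: lo=0, hi=11, mid=5, val=62
Step 2: lo=0, hi=4, mid=2, val=17
Step 3: lo=3, hi=4, mid=3, val=23
Step 4: lo=4, hi=4, mid=4, val=51

Not found


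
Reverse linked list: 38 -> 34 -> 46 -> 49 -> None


Step 1: curr=38, set curr.next=prev(None) | reversed so far: 38
Step 2: curr=34, set curr.next=prev(38) | reversed so far: 34 -> 38
Step 3: curr=46, set curr.next=prev(34) | reversed so far: 46 -> 34 -> 38
Step 4: curr=49, set curr.next=prev(46) | reversed so far: 49 -> 46 -> 34 -> 38

49 -> 46 -> 34 -> 38 -> None


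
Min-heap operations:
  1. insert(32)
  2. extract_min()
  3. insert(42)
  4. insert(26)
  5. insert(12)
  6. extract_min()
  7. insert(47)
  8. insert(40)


insert(32) -> [32]
extract_min()->32, []
insert(42) -> [42]
insert(26) -> [26, 42]
insert(12) -> [12, 42, 26]
extract_min()->12, [26, 42]
insert(47) -> [26, 42, 47]
insert(40) -> [26, 40, 47, 42]

Final heap: [26, 40, 47, 42]


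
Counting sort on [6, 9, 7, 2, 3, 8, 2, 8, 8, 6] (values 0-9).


Input: [6, 9, 7, 2, 3, 8, 2, 8, 8, 6]
Counts: [0, 0, 2, 1, 0, 0, 2, 1, 3, 1]

Sorted: [2, 2, 3, 6, 6, 7, 8, 8, 8, 9]


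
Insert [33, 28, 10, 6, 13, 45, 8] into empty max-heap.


Insert 33: [33]
Insert 28: [33, 28]
Insert 10: [33, 28, 10]
Insert 6: [33, 28, 10, 6]
Insert 13: [33, 28, 10, 6, 13]
Insert 45: [45, 28, 33, 6, 13, 10]
Insert 8: [45, 28, 33, 6, 13, 10, 8]

Final heap: [45, 28, 33, 6, 13, 10, 8]


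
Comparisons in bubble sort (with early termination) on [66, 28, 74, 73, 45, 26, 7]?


Algorithm: bubble sort (with early termination)
Input: [66, 28, 74, 73, 45, 26, 7]
Sorted: [7, 26, 28, 45, 66, 73, 74]

21


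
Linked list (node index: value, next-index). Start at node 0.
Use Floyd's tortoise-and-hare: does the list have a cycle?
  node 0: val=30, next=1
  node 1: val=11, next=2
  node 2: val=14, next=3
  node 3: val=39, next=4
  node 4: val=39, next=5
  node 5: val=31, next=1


Floyd's tortoise (slow, +1) and hare (fast, +2):
  init: slow=0, fast=0
  step 1: slow=1, fast=2
  step 2: slow=2, fast=4
  step 3: slow=3, fast=1
  step 4: slow=4, fast=3
  step 5: slow=5, fast=5
  slow == fast at node 5: cycle detected

Cycle: yes


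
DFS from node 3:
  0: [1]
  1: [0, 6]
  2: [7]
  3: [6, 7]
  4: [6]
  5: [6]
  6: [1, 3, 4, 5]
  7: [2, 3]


Visit 3, push [7, 6]
Visit 6, push [5, 4, 1]
Visit 1, push [0]
Visit 0, push []
Visit 4, push []
Visit 5, push []
Visit 7, push [2]
Visit 2, push []

DFS order: [3, 6, 1, 0, 4, 5, 7, 2]


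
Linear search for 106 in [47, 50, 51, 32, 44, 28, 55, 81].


i=0: 47!=106
i=1: 50!=106
i=2: 51!=106
i=3: 32!=106
i=4: 44!=106
i=5: 28!=106
i=6: 55!=106
i=7: 81!=106

Not found, 8 comps


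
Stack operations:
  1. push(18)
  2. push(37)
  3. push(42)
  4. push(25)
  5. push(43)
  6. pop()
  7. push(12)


push(18) -> [18]
push(37) -> [18, 37]
push(42) -> [18, 37, 42]
push(25) -> [18, 37, 42, 25]
push(43) -> [18, 37, 42, 25, 43]
pop()->43, [18, 37, 42, 25]
push(12) -> [18, 37, 42, 25, 12]

Final stack: [18, 37, 42, 25, 12]


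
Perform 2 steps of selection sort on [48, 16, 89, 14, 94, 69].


Initial: [48, 16, 89, 14, 94, 69]
Step 1: min=14 at 3
  Swap: [14, 16, 89, 48, 94, 69]
Step 2: min=16 at 1
  Swap: [14, 16, 89, 48, 94, 69]

After 2 steps: [14, 16, 89, 48, 94, 69]


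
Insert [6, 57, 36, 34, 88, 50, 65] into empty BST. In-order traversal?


Insert 6: root
Insert 57: R from 6
Insert 36: R from 6 -> L from 57
Insert 34: R from 6 -> L from 57 -> L from 36
Insert 88: R from 6 -> R from 57
Insert 50: R from 6 -> L from 57 -> R from 36
Insert 65: R from 6 -> R from 57 -> L from 88

In-order: [6, 34, 36, 50, 57, 65, 88]


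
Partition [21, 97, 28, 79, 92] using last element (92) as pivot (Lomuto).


Pivot: 92
  21 <= 92: advance i (no swap)
  28 <= 92: swap -> [21, 28, 97, 79, 92]
  79 <= 92: swap -> [21, 28, 79, 97, 92]
Place pivot at 3: [21, 28, 79, 92, 97]

Partitioned: [21, 28, 79, 92, 97]


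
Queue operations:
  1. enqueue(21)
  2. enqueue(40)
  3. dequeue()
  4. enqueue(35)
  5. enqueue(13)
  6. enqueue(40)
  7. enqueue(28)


enqueue(21) -> [21]
enqueue(40) -> [21, 40]
dequeue()->21, [40]
enqueue(35) -> [40, 35]
enqueue(13) -> [40, 35, 13]
enqueue(40) -> [40, 35, 13, 40]
enqueue(28) -> [40, 35, 13, 40, 28]

Final queue: [40, 35, 13, 40, 28]


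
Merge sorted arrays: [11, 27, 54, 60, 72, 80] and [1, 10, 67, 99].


Take 1 from B
Take 10 from B
Take 11 from A
Take 27 from A
Take 54 from A
Take 60 from A
Take 67 from B
Take 72 from A
Take 80 from A

Merged: [1, 10, 11, 27, 54, 60, 67, 72, 80, 99]


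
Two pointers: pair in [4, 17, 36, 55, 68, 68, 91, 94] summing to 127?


lo=0(4)+hi=7(94)=98
lo=1(17)+hi=7(94)=111
lo=2(36)+hi=7(94)=130
lo=2(36)+hi=6(91)=127

Yes: 36+91=127


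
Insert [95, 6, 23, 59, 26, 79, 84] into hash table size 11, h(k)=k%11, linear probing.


Insert 95: h=7 -> slot 7
Insert 6: h=6 -> slot 6
Insert 23: h=1 -> slot 1
Insert 59: h=4 -> slot 4
Insert 26: h=4, 1 probes -> slot 5
Insert 79: h=2 -> slot 2
Insert 84: h=7, 1 probes -> slot 8

Table: [None, 23, 79, None, 59, 26, 6, 95, 84, None, None]


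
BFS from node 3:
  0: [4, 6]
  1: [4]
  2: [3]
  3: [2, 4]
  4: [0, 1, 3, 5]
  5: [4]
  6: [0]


Visit 3, enqueue [2, 4]
Visit 2, enqueue []
Visit 4, enqueue [0, 1, 5]
Visit 0, enqueue [6]
Visit 1, enqueue []
Visit 5, enqueue []
Visit 6, enqueue []

BFS order: [3, 2, 4, 0, 1, 5, 6]


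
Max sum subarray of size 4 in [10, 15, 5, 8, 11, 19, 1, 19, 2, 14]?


[0:4]: 38
[1:5]: 39
[2:6]: 43
[3:7]: 39
[4:8]: 50
[5:9]: 41
[6:10]: 36

Max: 50 at [4:8]


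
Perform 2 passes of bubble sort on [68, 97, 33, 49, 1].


Initial: [68, 97, 33, 49, 1]
Pass 1: [68, 33, 49, 1, 97] (3 swaps)
Pass 2: [33, 49, 1, 68, 97] (3 swaps)

After 2 passes: [33, 49, 1, 68, 97]


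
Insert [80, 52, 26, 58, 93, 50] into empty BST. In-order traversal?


Insert 80: root
Insert 52: L from 80
Insert 26: L from 80 -> L from 52
Insert 58: L from 80 -> R from 52
Insert 93: R from 80
Insert 50: L from 80 -> L from 52 -> R from 26

In-order: [26, 50, 52, 58, 80, 93]


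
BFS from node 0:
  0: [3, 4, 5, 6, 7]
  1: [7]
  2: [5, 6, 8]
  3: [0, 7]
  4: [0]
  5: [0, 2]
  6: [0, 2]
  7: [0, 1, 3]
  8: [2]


Visit 0, enqueue [3, 4, 5, 6, 7]
Visit 3, enqueue []
Visit 4, enqueue []
Visit 5, enqueue [2]
Visit 6, enqueue []
Visit 7, enqueue [1]
Visit 2, enqueue [8]
Visit 1, enqueue []
Visit 8, enqueue []

BFS order: [0, 3, 4, 5, 6, 7, 2, 1, 8]


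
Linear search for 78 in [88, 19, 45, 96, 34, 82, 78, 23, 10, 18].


i=0: 88!=78
i=1: 19!=78
i=2: 45!=78
i=3: 96!=78
i=4: 34!=78
i=5: 82!=78
i=6: 78==78 found!

Found at 6, 7 comps


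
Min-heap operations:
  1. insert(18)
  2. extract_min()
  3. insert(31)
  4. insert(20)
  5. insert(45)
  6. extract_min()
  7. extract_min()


insert(18) -> [18]
extract_min()->18, []
insert(31) -> [31]
insert(20) -> [20, 31]
insert(45) -> [20, 31, 45]
extract_min()->20, [31, 45]
extract_min()->31, [45]

Final heap: [45]


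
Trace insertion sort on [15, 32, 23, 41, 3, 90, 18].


Initial: [15, 32, 23, 41, 3, 90, 18]
Insert 32: [15, 32, 23, 41, 3, 90, 18]
Insert 23: [15, 23, 32, 41, 3, 90, 18]
Insert 41: [15, 23, 32, 41, 3, 90, 18]
Insert 3: [3, 15, 23, 32, 41, 90, 18]
Insert 90: [3, 15, 23, 32, 41, 90, 18]
Insert 18: [3, 15, 18, 23, 32, 41, 90]

Sorted: [3, 15, 18, 23, 32, 41, 90]


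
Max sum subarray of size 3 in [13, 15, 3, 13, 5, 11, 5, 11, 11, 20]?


[0:3]: 31
[1:4]: 31
[2:5]: 21
[3:6]: 29
[4:7]: 21
[5:8]: 27
[6:9]: 27
[7:10]: 42

Max: 42 at [7:10]


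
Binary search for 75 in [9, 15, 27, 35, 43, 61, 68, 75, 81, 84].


Step 1: lo=0, hi=9, mid=4, val=43
Step 2: lo=5, hi=9, mid=7, val=75

Found at index 7


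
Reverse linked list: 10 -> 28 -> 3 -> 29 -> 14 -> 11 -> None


Step 1: curr=10, set curr.next=prev(None) | reversed so far: 10
Step 2: curr=28, set curr.next=prev(10) | reversed so far: 28 -> 10
Step 3: curr=3, set curr.next=prev(28) | reversed so far: 3 -> 28 -> 10
Step 4: curr=29, set curr.next=prev(3) | reversed so far: 29 -> 3 -> 28 -> 10
Step 5: curr=14, set curr.next=prev(29) | reversed so far: 14 -> 29 -> 3 -> 28 -> 10
Step 6: curr=11, set curr.next=prev(14) | reversed so far: 11 -> 14 -> 29 -> 3 -> 28 -> 10

11 -> 14 -> 29 -> 3 -> 28 -> 10 -> None


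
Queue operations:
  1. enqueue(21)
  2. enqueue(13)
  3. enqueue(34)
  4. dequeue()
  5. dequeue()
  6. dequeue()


enqueue(21) -> [21]
enqueue(13) -> [21, 13]
enqueue(34) -> [21, 13, 34]
dequeue()->21, [13, 34]
dequeue()->13, [34]
dequeue()->34, []

Final queue: []


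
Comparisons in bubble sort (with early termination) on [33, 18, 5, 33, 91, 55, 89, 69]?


Algorithm: bubble sort (with early termination)
Input: [33, 18, 5, 33, 91, 55, 89, 69]
Sorted: [5, 18, 33, 33, 55, 69, 89, 91]

18


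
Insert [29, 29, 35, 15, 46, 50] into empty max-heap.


Insert 29: [29]
Insert 29: [29, 29]
Insert 35: [35, 29, 29]
Insert 15: [35, 29, 29, 15]
Insert 46: [46, 35, 29, 15, 29]
Insert 50: [50, 35, 46, 15, 29, 29]

Final heap: [50, 35, 46, 15, 29, 29]


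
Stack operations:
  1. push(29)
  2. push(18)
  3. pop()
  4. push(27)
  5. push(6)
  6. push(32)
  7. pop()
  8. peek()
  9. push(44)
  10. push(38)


push(29) -> [29]
push(18) -> [29, 18]
pop()->18, [29]
push(27) -> [29, 27]
push(6) -> [29, 27, 6]
push(32) -> [29, 27, 6, 32]
pop()->32, [29, 27, 6]
peek()->6
push(44) -> [29, 27, 6, 44]
push(38) -> [29, 27, 6, 44, 38]

Final stack: [29, 27, 6, 44, 38]


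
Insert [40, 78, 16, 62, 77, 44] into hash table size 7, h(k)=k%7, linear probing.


Insert 40: h=5 -> slot 5
Insert 78: h=1 -> slot 1
Insert 16: h=2 -> slot 2
Insert 62: h=6 -> slot 6
Insert 77: h=0 -> slot 0
Insert 44: h=2, 1 probes -> slot 3

Table: [77, 78, 16, 44, None, 40, 62]


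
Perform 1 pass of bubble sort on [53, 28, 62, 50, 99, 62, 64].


Initial: [53, 28, 62, 50, 99, 62, 64]
Pass 1: [28, 53, 50, 62, 62, 64, 99] (4 swaps)

After 1 pass: [28, 53, 50, 62, 62, 64, 99]


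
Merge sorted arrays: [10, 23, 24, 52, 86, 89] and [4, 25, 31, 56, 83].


Take 4 from B
Take 10 from A
Take 23 from A
Take 24 from A
Take 25 from B
Take 31 from B
Take 52 from A
Take 56 from B
Take 83 from B

Merged: [4, 10, 23, 24, 25, 31, 52, 56, 83, 86, 89]


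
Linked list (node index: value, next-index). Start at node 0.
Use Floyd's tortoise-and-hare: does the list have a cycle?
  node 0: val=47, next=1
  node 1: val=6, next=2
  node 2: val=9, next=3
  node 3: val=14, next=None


Floyd's tortoise (slow, +1) and hare (fast, +2):
  init: slow=0, fast=0
  step 1: slow=1, fast=2
  step 2: fast 2->3->None, no cycle

Cycle: no


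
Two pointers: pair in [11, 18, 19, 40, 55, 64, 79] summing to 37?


lo=0(11)+hi=6(79)=90
lo=0(11)+hi=5(64)=75
lo=0(11)+hi=4(55)=66
lo=0(11)+hi=3(40)=51
lo=0(11)+hi=2(19)=30
lo=1(18)+hi=2(19)=37

Yes: 18+19=37


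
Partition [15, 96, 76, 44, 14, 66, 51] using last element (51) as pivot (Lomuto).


Pivot: 51
  15 <= 51: advance i (no swap)
  44 <= 51: swap -> [15, 44, 76, 96, 14, 66, 51]
  14 <= 51: swap -> [15, 44, 14, 96, 76, 66, 51]
Place pivot at 3: [15, 44, 14, 51, 76, 66, 96]

Partitioned: [15, 44, 14, 51, 76, 66, 96]


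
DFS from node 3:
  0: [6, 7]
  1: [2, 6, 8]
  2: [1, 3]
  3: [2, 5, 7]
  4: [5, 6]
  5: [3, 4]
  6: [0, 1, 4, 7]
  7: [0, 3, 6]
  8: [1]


Visit 3, push [7, 5, 2]
Visit 2, push [1]
Visit 1, push [8, 6]
Visit 6, push [7, 4, 0]
Visit 0, push [7]
Visit 7, push []
Visit 4, push [5]
Visit 5, push []
Visit 8, push []

DFS order: [3, 2, 1, 6, 0, 7, 4, 5, 8]


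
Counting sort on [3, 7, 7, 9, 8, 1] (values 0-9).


Input: [3, 7, 7, 9, 8, 1]
Counts: [0, 1, 0, 1, 0, 0, 0, 2, 1, 1]

Sorted: [1, 3, 7, 7, 8, 9]


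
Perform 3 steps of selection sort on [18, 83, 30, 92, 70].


Initial: [18, 83, 30, 92, 70]
Step 1: min=18 at 0
  Swap: [18, 83, 30, 92, 70]
Step 2: min=30 at 2
  Swap: [18, 30, 83, 92, 70]
Step 3: min=70 at 4
  Swap: [18, 30, 70, 92, 83]

After 3 steps: [18, 30, 70, 92, 83]


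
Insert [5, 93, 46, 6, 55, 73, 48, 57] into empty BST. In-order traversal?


Insert 5: root
Insert 93: R from 5
Insert 46: R from 5 -> L from 93
Insert 6: R from 5 -> L from 93 -> L from 46
Insert 55: R from 5 -> L from 93 -> R from 46
Insert 73: R from 5 -> L from 93 -> R from 46 -> R from 55
Insert 48: R from 5 -> L from 93 -> R from 46 -> L from 55
Insert 57: R from 5 -> L from 93 -> R from 46 -> R from 55 -> L from 73

In-order: [5, 6, 46, 48, 55, 57, 73, 93]


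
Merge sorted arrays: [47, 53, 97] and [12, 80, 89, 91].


Take 12 from B
Take 47 from A
Take 53 from A
Take 80 from B
Take 89 from B
Take 91 from B

Merged: [12, 47, 53, 80, 89, 91, 97]


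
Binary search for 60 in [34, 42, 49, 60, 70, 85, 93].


Step 1: lo=0, hi=6, mid=3, val=60

Found at index 3


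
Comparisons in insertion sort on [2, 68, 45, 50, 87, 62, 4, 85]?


Algorithm: insertion sort
Input: [2, 68, 45, 50, 87, 62, 4, 85]
Sorted: [2, 4, 45, 50, 62, 68, 85, 87]

17


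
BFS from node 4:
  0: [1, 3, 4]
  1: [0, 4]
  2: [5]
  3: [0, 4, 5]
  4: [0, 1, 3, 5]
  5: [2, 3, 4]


Visit 4, enqueue [0, 1, 3, 5]
Visit 0, enqueue []
Visit 1, enqueue []
Visit 3, enqueue []
Visit 5, enqueue [2]
Visit 2, enqueue []

BFS order: [4, 0, 1, 3, 5, 2]


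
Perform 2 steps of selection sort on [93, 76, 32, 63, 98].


Initial: [93, 76, 32, 63, 98]
Step 1: min=32 at 2
  Swap: [32, 76, 93, 63, 98]
Step 2: min=63 at 3
  Swap: [32, 63, 93, 76, 98]

After 2 steps: [32, 63, 93, 76, 98]


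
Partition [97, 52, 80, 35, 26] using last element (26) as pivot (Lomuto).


Pivot: 26
Place pivot at 0: [26, 52, 80, 35, 97]

Partitioned: [26, 52, 80, 35, 97]


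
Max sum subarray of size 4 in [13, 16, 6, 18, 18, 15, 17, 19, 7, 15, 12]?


[0:4]: 53
[1:5]: 58
[2:6]: 57
[3:7]: 68
[4:8]: 69
[5:9]: 58
[6:10]: 58
[7:11]: 53

Max: 69 at [4:8]


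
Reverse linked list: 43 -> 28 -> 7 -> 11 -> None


Step 1: curr=43, set curr.next=prev(None) | reversed so far: 43
Step 2: curr=28, set curr.next=prev(43) | reversed so far: 28 -> 43
Step 3: curr=7, set curr.next=prev(28) | reversed so far: 7 -> 28 -> 43
Step 4: curr=11, set curr.next=prev(7) | reversed so far: 11 -> 7 -> 28 -> 43

11 -> 7 -> 28 -> 43 -> None


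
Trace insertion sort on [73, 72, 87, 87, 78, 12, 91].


Initial: [73, 72, 87, 87, 78, 12, 91]
Insert 72: [72, 73, 87, 87, 78, 12, 91]
Insert 87: [72, 73, 87, 87, 78, 12, 91]
Insert 87: [72, 73, 87, 87, 78, 12, 91]
Insert 78: [72, 73, 78, 87, 87, 12, 91]
Insert 12: [12, 72, 73, 78, 87, 87, 91]
Insert 91: [12, 72, 73, 78, 87, 87, 91]

Sorted: [12, 72, 73, 78, 87, 87, 91]


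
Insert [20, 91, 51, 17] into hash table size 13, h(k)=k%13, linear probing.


Insert 20: h=7 -> slot 7
Insert 91: h=0 -> slot 0
Insert 51: h=12 -> slot 12
Insert 17: h=4 -> slot 4

Table: [91, None, None, None, 17, None, None, 20, None, None, None, None, 51]


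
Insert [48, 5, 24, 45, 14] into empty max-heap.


Insert 48: [48]
Insert 5: [48, 5]
Insert 24: [48, 5, 24]
Insert 45: [48, 45, 24, 5]
Insert 14: [48, 45, 24, 5, 14]

Final heap: [48, 45, 24, 5, 14]


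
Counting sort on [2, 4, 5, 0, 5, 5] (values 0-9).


Input: [2, 4, 5, 0, 5, 5]
Counts: [1, 0, 1, 0, 1, 3, 0, 0, 0, 0]

Sorted: [0, 2, 4, 5, 5, 5]


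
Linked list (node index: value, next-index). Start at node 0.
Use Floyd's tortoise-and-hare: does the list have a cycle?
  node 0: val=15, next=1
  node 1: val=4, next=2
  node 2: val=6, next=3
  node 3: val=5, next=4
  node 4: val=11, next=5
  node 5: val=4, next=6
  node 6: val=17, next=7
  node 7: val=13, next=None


Floyd's tortoise (slow, +1) and hare (fast, +2):
  init: slow=0, fast=0
  step 1: slow=1, fast=2
  step 2: slow=2, fast=4
  step 3: slow=3, fast=6
  step 4: fast 6->7->None, no cycle

Cycle: no


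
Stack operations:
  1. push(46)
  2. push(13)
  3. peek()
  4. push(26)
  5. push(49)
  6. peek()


push(46) -> [46]
push(13) -> [46, 13]
peek()->13
push(26) -> [46, 13, 26]
push(49) -> [46, 13, 26, 49]
peek()->49

Final stack: [46, 13, 26, 49]
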